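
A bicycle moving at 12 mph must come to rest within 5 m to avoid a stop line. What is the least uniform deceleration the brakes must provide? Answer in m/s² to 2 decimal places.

12 mph × 0.44704 = 5.3645 m/s.
v² = 2a·d ⇒ a = v²/(2d) = 5.3645² / (2 × 5.000) = 28.778 / 10.000 = 2.8778 m/s².

Required deceleration ≈ 2.88 m/s²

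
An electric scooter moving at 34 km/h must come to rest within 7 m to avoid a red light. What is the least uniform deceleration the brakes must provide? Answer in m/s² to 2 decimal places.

Required deceleration ≈ 6.37 m/s²

34 km/h ÷ 3.6 = 9.4444 m/s.
v² = 2a·d ⇒ a = v²/(2d) = 9.4444² / (2 × 7.000) = 89.197 / 14.000 = 6.3712 m/s².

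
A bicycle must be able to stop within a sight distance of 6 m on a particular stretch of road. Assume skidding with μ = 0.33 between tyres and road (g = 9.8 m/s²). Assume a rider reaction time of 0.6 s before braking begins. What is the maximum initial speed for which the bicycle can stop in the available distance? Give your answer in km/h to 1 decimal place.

a = μg = 0.33 × 9.8 = 3.234 m/s².
Stopping distance: v·t_r + v²/(2a) = 6 with t_r = 0.6 s and a = 3.234 m/s².
So v² + 3.881 v − 38.81 = 0.
Positive root: v = −a·t_r + √((a·t_r)² + 2a·d) = −1.940 + √(3.764 + 38.81) = 4.5849 m/s.
4.5849 m/s × 3.6 = 16.506 km/h.

Maximum speed ≈ 16.5 km/h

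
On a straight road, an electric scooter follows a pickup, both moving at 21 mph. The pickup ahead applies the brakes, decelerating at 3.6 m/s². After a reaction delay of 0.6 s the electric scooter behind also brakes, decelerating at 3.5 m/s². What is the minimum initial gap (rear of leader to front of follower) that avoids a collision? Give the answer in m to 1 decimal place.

Minimum gap ≈ 6.0 m

21 mph × 0.44704 = 9.3878 m/s.
Leader travels v²/(2a_L) = 88.131 / 7.200 = 12.240 m before stopping.
Follower covers v·t_r = 9.3878 × 0.6 = 5.633 m while reacting, then v²/(2a_F) = 88.131 / 7.000 = 12.590 m while braking, for a total of 5.633 + 12.590 = 18.223 m.
Since a_F ≤ a_L and the follower starts braking later, the follower is never slower than the leader, so the closest approach is when both have stopped.
Minimum gap = 18.223 − 12.240 = 5.983 m.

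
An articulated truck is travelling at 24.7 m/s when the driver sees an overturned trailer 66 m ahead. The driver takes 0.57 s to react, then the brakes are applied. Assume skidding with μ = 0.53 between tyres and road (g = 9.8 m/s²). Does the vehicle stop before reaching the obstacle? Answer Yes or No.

No

a = μg = 0.53 × 9.8 = 5.194 m/s².
Reaction distance = 24.7000 × 0.57 = 14.079 m.
Braking distance = v²/(2a) = 610.090 / 10.388 = 58.730 m.
Total stopping distance = 14.079 + 58.730 = 72.809 m, vs 66 m available — it cannot stop in time and overshoots by 72.809 − 66 = 6.809 m.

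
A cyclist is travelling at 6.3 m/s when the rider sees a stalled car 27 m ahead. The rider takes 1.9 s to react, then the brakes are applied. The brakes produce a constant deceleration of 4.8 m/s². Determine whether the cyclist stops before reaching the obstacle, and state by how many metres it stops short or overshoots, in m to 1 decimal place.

Reaction distance = 6.3000 × 1.9 = 11.970 m.
Braking distance = v²/(2a) = 39.690 / 9.600 = 4.134 m.
Total stopping distance = 11.970 + 4.134 = 16.104 m, vs 27 m available — it stops with 27 − 16.104 = 10.896 m to spare.

Yes — it stops 10.9 m short of the obstacle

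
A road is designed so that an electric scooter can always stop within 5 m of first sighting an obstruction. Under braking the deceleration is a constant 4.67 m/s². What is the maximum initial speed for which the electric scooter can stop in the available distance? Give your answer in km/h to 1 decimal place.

v²/(2a) = d ⇒ v = √(2 × 4.670 × 5) = √46.70 = 6.8337 m/s.
6.8337 m/s × 3.6 = 24.601 km/h.

Maximum speed ≈ 24.6 km/h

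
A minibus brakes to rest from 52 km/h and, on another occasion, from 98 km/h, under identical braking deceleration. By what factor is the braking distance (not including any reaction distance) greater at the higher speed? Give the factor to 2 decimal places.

Factor ≈ 3.55

Braking distance d = v²/(2a), so with a fixed, d ∝ v².
Factor = (98/52)² = 1.8846² = 3.5517.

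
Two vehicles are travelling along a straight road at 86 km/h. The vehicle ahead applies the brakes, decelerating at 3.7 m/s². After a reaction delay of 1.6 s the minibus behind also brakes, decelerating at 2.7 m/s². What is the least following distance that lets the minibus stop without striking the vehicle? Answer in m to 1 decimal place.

Minimum gap ≈ 66.8 m

86 km/h ÷ 3.6 = 23.8889 m/s.
Leader travels v²/(2a_L) = 570.680 / 7.400 = 77.119 m before stopping.
Follower covers v·t_r = 23.8889 × 1.6 = 38.222 m while reacting, then v²/(2a_F) = 570.680 / 5.400 = 105.681 m while braking, for a total of 38.222 + 105.681 = 143.903 m.
Since a_F ≤ a_L and the follower starts braking later, the follower is never slower than the leader, so the closest approach is when both have stopped.
Minimum gap = 143.903 − 77.119 = 66.784 m.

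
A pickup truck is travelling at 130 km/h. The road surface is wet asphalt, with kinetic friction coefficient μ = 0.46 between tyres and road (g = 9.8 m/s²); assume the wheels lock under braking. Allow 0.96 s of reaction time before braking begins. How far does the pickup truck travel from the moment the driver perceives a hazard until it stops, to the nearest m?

130 km/h ÷ 3.6 = 36.1111 m/s.
a = μg = 0.46 × 9.8 = 4.508 m/s².
Reaction distance = v·t_r = 36.1111 × 0.96 = 34.667 m.
Braking distance = v²/(2a) = 36.1111² / (2 × 4.508) = 1304.012 / 9.016 = 144.633 m.
Total = 34.667 + 144.633 = 179.300 m.

Total stopping distance ≈ 179 m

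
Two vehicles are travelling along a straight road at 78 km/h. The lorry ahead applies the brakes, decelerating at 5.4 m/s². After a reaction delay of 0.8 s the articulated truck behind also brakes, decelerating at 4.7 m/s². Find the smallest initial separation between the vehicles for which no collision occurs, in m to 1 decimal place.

78 km/h ÷ 3.6 = 21.6667 m/s.
Leader travels v²/(2a_L) = 469.446 / 10.800 = 43.467 m before stopping.
Follower covers v·t_r = 21.6667 × 0.8 = 17.333 m while reacting, then v²/(2a_F) = 469.446 / 9.400 = 49.941 m while braking, for a total of 17.333 + 49.941 = 67.274 m.
Since a_F ≤ a_L and the follower starts braking later, the follower is never slower than the leader, so the closest approach is when both have stopped.
Minimum gap = 67.274 − 43.467 = 23.807 m.

Minimum gap ≈ 23.8 m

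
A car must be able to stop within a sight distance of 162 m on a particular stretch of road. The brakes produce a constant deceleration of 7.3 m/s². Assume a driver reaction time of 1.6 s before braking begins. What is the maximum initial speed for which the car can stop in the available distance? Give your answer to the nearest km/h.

Stopping distance: v·t_r + v²/(2a) = 162 with t_r = 1.6 s and a = 7.300 m/s².
So v² + 23.360 v − 2365.20 = 0.
Positive root: v = −a·t_r + √((a·t_r)² + 2a·d) = −11.680 + √(136.422 + 2365.20) = 38.3362 m/s.
38.3362 m/s × 3.6 = 138.010 km/h.

Maximum speed ≈ 138 km/h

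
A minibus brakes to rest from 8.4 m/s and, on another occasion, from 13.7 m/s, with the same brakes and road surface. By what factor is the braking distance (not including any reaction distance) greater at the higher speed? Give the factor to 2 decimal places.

Factor ≈ 2.66

Braking distance d = v²/(2a), so with a fixed, d ∝ v².
Factor = (13.7/8.4)² = 1.6310² = 2.6602.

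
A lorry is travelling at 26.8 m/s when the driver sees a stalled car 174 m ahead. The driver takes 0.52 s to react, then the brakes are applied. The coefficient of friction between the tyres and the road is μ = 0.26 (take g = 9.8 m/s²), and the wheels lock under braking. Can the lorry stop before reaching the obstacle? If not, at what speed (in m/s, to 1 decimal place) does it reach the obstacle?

a = μg = 0.26 × 9.8 = 2.548 m/s².
Reaction distance = 26.8000 × 0.52 = 13.936 m.
Braking distance = v²/(2a) = 718.240 / 5.096 = 140.942 m.
Total stopping distance = 13.936 + 140.942 = 154.878 m, vs 174 m available — it stops with 174 − 154.878 = 19.122 m to spare.

Yes — it stops about 19.1 m short of the obstacle, so it never reaches it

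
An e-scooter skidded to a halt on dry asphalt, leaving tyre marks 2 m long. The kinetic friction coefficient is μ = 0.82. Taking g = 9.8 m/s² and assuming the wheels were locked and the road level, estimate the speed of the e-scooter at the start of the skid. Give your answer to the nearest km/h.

Deceleration a = μg = 0.82 × 9.8 = 8.036 m/s².
v = √(2a·d) = √(2 × 8.036 × 2) = √32.144 = 5.6696 m/s.
= 5.6696 × 3.6 = 20.411 km/h.

Initial speed ≈ 20 km/h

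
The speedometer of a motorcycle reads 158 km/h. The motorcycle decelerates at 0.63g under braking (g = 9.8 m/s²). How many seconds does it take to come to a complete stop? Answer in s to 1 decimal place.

158 km/h ÷ 3.6 = 43.8889 m/s.
a = 0.63 × 9.8 = 6.174 m/s².
Braking time = v/a = 43.8889 / 6.174 = 7.109 s.

Braking time ≈ 7.1 s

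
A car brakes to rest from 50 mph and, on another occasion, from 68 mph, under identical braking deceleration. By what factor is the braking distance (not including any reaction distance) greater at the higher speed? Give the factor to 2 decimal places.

Factor ≈ 1.85

Braking distance d = v²/(2a), so with a fixed, d ∝ v².
Factor = (68/50)² = 1.3600² = 1.8496.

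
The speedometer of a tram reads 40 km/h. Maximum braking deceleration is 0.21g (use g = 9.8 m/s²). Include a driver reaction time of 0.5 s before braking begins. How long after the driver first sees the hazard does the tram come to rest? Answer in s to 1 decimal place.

Total time ≈ 5.9 s

40 km/h ÷ 3.6 = 11.1111 m/s.
a = 0.21 × 9.8 = 2.058 m/s².
Braking time = v/a = 11.1111 / 2.058 = 5.399 s.
Total = 0.5 + 5.399 = 5.899 s.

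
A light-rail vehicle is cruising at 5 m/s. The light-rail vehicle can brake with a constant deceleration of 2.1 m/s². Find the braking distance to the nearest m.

Braking distance ≈ 6 m

Braking distance = v²/(2a) = 5.0000² / (2 × 2.100) = 25.000 / 4.200 = 5.952 m.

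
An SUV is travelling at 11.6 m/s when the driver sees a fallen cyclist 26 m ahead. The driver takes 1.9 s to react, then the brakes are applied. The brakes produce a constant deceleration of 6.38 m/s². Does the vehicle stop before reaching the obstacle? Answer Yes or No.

Reaction distance = 11.6000 × 1.9 = 22.040 m.
Braking distance = v²/(2a) = 134.560 / 12.760 = 10.545 m.
Total stopping distance = 22.040 + 10.545 = 32.585 m, vs 26 m available — it cannot stop in time and overshoots by 32.585 − 26 = 6.585 m.

No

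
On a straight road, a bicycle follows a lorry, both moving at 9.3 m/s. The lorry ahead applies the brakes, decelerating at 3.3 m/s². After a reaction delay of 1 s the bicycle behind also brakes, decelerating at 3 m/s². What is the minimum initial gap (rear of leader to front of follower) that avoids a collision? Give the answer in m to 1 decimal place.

Minimum gap ≈ 10.6 m

Leader travels v²/(2a_L) = 86.490 / 6.600 = 13.105 m before stopping.
Follower covers v·t_r = 9.3000 × 1 = 9.300 m while reacting, then v²/(2a_F) = 86.490 / 6.000 = 14.415 m while braking, for a total of 9.300 + 14.415 = 23.715 m.
Since a_F ≤ a_L and the follower starts braking later, the follower is never slower than the leader, so the closest approach is when both have stopped.
Minimum gap = 23.715 − 13.105 = 10.610 m.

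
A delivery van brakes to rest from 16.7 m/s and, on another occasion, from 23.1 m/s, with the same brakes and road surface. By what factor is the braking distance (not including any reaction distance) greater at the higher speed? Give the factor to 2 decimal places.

Braking distance d = v²/(2a), so with a fixed, d ∝ v².
Factor = (23.1/16.7)² = 1.3832² = 1.9132.

Factor ≈ 1.91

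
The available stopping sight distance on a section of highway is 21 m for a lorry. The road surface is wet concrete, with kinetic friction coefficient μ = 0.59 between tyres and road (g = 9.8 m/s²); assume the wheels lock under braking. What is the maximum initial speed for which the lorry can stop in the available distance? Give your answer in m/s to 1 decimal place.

Maximum speed ≈ 15.6 m/s

a = μg = 0.59 × 9.8 = 5.782 m/s².
v²/(2a) = d ⇒ v = √(2 × 5.782 × 21) = √242.84 = 15.5833 m/s.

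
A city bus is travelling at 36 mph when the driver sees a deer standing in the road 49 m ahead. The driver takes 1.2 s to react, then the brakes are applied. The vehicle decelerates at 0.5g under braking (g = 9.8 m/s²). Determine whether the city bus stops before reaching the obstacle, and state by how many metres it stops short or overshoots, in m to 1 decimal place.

36 mph × 0.44704 = 16.0934 m/s.
a = 0.5 × 9.8 = 4.900 m/s².
Reaction distance = 16.0934 × 1.2 = 19.312 m.
Braking distance = v²/(2a) = 258.998 / 9.800 = 26.428 m.
Total stopping distance = 19.312 + 26.428 = 45.740 m, vs 49 m available — it stops with 49 − 45.740 = 3.260 m to spare.

Yes — it stops 3.3 m short of the obstacle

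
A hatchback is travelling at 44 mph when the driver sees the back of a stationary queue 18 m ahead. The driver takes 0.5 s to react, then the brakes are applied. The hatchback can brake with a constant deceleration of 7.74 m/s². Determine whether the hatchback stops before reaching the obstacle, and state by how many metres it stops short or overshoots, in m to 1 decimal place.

44 mph × 0.44704 = 19.6698 m/s.
Reaction distance = 19.6698 × 0.5 = 9.835 m.
Braking distance = v²/(2a) = 386.901 / 15.480 = 24.994 m.
Total stopping distance = 9.835 + 24.994 = 34.829 m, vs 18 m available — it cannot stop in time and overshoots by 34.829 − 18 = 16.829 m.

No — it overshoots by 16.8 m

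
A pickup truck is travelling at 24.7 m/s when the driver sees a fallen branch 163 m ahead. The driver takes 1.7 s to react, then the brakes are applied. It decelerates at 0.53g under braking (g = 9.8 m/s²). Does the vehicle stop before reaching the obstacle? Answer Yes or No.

Yes

a = 0.53 × 9.8 = 5.194 m/s².
Reaction distance = 24.7000 × 1.7 = 41.990 m.
Braking distance = v²/(2a) = 610.090 / 10.388 = 58.730 m.
Total stopping distance = 41.990 + 58.730 = 100.720 m, vs 163 m available — it stops with 163 − 100.720 = 62.280 m to spare.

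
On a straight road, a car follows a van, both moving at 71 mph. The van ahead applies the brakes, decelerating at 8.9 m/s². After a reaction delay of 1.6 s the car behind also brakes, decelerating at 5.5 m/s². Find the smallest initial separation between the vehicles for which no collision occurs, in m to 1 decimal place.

71 mph × 0.44704 = 31.7398 m/s.
Leader travels v²/(2a_L) = 1007.415 / 17.800 = 56.596 m before stopping.
Follower covers v·t_r = 31.7398 × 1.6 = 50.784 m while reacting, then v²/(2a_F) = 1007.415 / 11.000 = 91.583 m while braking, for a total of 50.784 + 91.583 = 142.367 m.
Since a_F ≤ a_L and the follower starts braking later, the follower is never slower than the leader, so the closest approach is when both have stopped.
Minimum gap = 142.367 − 56.596 = 85.771 m.

Minimum gap ≈ 85.8 m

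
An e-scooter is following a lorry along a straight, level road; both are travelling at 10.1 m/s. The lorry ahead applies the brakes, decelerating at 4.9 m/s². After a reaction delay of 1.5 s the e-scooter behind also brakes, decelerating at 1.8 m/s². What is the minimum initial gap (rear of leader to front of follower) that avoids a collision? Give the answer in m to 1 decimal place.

Leader travels v²/(2a_L) = 102.010 / 9.800 = 10.409 m before stopping.
Follower covers v·t_r = 10.1000 × 1.5 = 15.150 m while reacting, then v²/(2a_F) = 102.010 / 3.600 = 28.336 m while braking, for a total of 15.150 + 28.336 = 43.486 m.
Since a_F ≤ a_L and the follower starts braking later, the follower is never slower than the leader, so the closest approach is when both have stopped.
Minimum gap = 43.486 − 10.409 = 33.077 m.

Minimum gap ≈ 33.1 m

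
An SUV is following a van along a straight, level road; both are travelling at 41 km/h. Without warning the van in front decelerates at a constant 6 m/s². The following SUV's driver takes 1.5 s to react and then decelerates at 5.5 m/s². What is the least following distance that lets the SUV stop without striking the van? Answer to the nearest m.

Minimum gap ≈ 18 m

41 km/h ÷ 3.6 = 11.3889 m/s.
Leader travels v²/(2a_L) = 129.707 / 12.000 = 10.809 m before stopping.
Follower covers v·t_r = 11.3889 × 1.5 = 17.083 m while reacting, then v²/(2a_F) = 129.707 / 11.000 = 11.792 m while braking, for a total of 17.083 + 11.792 = 28.875 m.
Since a_F ≤ a_L and the follower starts braking later, the follower is never slower than the leader, so the closest approach is when both have stopped.
Minimum gap = 28.875 − 10.809 = 18.066 m.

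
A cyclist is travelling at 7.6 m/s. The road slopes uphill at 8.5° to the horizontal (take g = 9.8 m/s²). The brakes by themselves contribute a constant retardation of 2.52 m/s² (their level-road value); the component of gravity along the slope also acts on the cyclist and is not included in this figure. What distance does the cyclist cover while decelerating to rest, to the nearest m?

Braking distance ≈ 7 m

Gravity along the uphill slope adds to the braking deceleration: a_eff = 2.520 + 9.8·sin 8.5° = 2.520 + 1.449 = 3.969 m/s².
Braking distance = v²/(2a) = 7.6000² / (2 × 3.969) = 57.760 / 7.938 = 7.276 m.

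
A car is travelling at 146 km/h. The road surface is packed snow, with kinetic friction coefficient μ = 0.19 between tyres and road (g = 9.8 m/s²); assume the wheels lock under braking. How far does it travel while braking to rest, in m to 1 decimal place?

Braking distance ≈ 441.7 m

146 km/h ÷ 3.6 = 40.5556 m/s.
a = μg = 0.19 × 9.8 = 1.862 m/s².
Braking distance = v²/(2a) = 40.5556² / (2 × 1.862) = 1644.757 / 3.724 = 441.664 m.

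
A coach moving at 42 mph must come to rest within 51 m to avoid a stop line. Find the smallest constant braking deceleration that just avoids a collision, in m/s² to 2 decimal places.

42 mph × 0.44704 = 18.7757 m/s.
v² = 2a·d ⇒ a = v²/(2d) = 18.7757² / (2 × 51.000) = 352.527 / 102.000 = 3.4561 m/s².

Required deceleration ≈ 3.46 m/s²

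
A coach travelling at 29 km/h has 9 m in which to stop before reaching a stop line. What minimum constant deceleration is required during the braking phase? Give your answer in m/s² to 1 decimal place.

29 km/h ÷ 3.6 = 8.0556 m/s.
v² = 2a·d ⇒ a = v²/(2d) = 8.0556² / (2 × 9.000) = 64.893 / 18.000 = 3.6052 m/s².

Required deceleration ≈ 3.6 m/s²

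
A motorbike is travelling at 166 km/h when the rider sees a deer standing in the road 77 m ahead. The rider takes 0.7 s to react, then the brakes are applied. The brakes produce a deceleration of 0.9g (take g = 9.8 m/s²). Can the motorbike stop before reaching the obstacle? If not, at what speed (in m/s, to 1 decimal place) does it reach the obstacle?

No — it strikes the obstacle at 36.6 m/s

166 km/h ÷ 3.6 = 46.1111 m/s.
a = 0.9 × 9.8 = 8.820 m/s².
Reaction distance = 46.1111 × 0.7 = 32.278 m.
Braking distance needed to stop: v²/(2a) = 2126.234 / 17.640 = 120.535 m, so total needed = 32.278 + 120.535 = 152.813 m > 77 m — it cannot stop.
Distance remaining when braking begins: 77 − 32.278 = 44.722 m.
v² = v₀² − 2a·d = 2126.234 − 2 × 8.820 × 44.722 = 1337.338 m²/s².
v = √1337.338 = 36.570 m/s.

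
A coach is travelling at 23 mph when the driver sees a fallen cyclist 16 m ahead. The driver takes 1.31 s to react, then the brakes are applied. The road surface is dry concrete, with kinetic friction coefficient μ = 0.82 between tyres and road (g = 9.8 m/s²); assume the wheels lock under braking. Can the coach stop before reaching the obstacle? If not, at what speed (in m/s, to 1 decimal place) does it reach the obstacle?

23 mph × 0.44704 = 10.2819 m/s.
a = μg = 0.82 × 9.8 = 8.036 m/s².
Reaction distance = 10.2819 × 1.31 = 13.469 m.
Braking distance needed to stop: v²/(2a) = 105.717 / 16.072 = 6.578 m, so total needed = 13.469 + 6.578 = 20.047 m > 16 m — it cannot stop.
Distance remaining when braking begins: 16 − 13.469 = 2.531 m.
v² = v₀² − 2a·d = 105.717 − 2 × 8.036 × 2.531 = 65.039 m²/s².
v = √65.039 = 8.065 m/s.

No — it strikes the obstacle at 8.1 m/s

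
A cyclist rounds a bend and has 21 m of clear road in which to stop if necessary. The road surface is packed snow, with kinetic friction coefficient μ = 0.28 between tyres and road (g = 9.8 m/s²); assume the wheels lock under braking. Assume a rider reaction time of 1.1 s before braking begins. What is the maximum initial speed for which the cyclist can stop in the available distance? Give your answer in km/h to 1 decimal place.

a = μg = 0.28 × 9.8 = 2.744 m/s².
Stopping distance: v·t_r + v²/(2a) = 21 with t_r = 1.1 s and a = 2.744 m/s².
So v² + 6.037 v − 115.25 = 0.
Positive root: v = −a·t_r + √((a·t_r)² + 2a·d) = −3.018 + √(9.108 + 115.25) = 8.1336 m/s.
8.1336 m/s × 3.6 = 29.281 km/h.

Maximum speed ≈ 29.3 km/h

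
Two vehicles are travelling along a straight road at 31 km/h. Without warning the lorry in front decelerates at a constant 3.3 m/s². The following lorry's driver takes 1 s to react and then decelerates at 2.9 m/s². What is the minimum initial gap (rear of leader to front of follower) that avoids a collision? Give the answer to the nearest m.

31 km/h ÷ 3.6 = 8.6111 m/s.
Leader travels v²/(2a_L) = 74.151 / 6.600 = 11.235 m before stopping.
Follower covers v·t_r = 8.6111 × 1 = 8.611 m while reacting, then v²/(2a_F) = 74.151 / 5.800 = 12.785 m while braking, for a total of 8.611 + 12.785 = 21.396 m.
Since a_F ≤ a_L and the follower starts braking later, the follower is never slower than the leader, so the closest approach is when both have stopped.
Minimum gap = 21.396 − 11.235 = 10.161 m.

Minimum gap ≈ 10 m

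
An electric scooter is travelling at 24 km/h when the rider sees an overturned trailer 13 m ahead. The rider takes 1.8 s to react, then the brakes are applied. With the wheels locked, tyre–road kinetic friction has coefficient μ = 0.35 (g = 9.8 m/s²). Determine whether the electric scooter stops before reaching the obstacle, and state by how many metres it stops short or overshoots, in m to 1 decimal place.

No — it overshoots by 5.5 m

24 km/h ÷ 3.6 = 6.6667 m/s.
a = μg = 0.35 × 9.8 = 3.430 m/s².
Reaction distance = 6.6667 × 1.8 = 12.000 m.
Braking distance = v²/(2a) = 44.445 / 6.860 = 6.479 m.
Total stopping distance = 12.000 + 6.479 = 18.479 m, vs 13 m available — it cannot stop in time and overshoots by 18.479 − 13 = 5.479 m.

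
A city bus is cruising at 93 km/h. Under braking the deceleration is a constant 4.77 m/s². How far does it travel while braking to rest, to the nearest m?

Braking distance ≈ 70 m

93 km/h ÷ 3.6 = 25.8333 m/s.
Braking distance = v²/(2a) = 25.8333² / (2 × 4.770) = 667.359 / 9.540 = 69.954 m.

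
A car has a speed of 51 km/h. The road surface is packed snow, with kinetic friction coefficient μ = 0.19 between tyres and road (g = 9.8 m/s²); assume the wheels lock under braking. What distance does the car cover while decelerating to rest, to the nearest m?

51 km/h ÷ 3.6 = 14.1667 m/s.
a = μg = 0.19 × 9.8 = 1.862 m/s².
Braking distance = v²/(2a) = 14.1667² / (2 × 1.862) = 200.695 / 3.724 = 53.892 m.

Braking distance ≈ 54 m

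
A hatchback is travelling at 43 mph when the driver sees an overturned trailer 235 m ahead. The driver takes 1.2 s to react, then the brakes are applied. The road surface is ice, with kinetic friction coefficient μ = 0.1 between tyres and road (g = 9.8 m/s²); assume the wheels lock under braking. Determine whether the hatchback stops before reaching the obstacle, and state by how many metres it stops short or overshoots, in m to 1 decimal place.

43 mph × 0.44704 = 19.2227 m/s.
a = μg = 0.1 × 9.8 = 0.980 m/s².
Reaction distance = 19.2227 × 1.2 = 23.067 m.
Braking distance = v²/(2a) = 369.512 / 1.960 = 188.527 m.
Total stopping distance = 23.067 + 188.527 = 211.594 m, vs 235 m available — it stops with 235 − 211.594 = 23.406 m to spare.

Yes — it stops 23.4 m short of the obstacle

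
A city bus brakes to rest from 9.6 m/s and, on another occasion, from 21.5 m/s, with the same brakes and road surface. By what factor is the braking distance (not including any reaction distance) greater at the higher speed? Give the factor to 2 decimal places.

Braking distance d = v²/(2a), so with a fixed, d ∝ v².
Factor = (21.5/9.6)² = 2.2396² = 5.0158.

Factor ≈ 5.02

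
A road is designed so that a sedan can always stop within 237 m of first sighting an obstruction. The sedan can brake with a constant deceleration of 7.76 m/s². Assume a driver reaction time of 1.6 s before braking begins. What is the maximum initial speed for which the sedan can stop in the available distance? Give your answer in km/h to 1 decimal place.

Maximum speed ≈ 178.2 km/h

Stopping distance: v·t_r + v²/(2a) = 237 with t_r = 1.6 s and a = 7.760 m/s².
So v² + 24.832 v − 3678.24 = 0.
Positive root: v = −a·t_r + √((a·t_r)² + 2a·d) = −12.416 + √(154.157 + 3678.24) = 49.4904 m/s.
49.4904 m/s × 3.6 = 178.165 km/h.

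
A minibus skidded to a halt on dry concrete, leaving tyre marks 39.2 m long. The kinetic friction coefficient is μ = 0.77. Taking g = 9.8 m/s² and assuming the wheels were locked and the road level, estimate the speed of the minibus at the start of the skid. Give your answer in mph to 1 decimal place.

Deceleration a = μg = 0.77 × 9.8 = 7.546 m/s².
v = √(2a·d) = √(2 × 7.546 × 39.2) = √591.606 = 24.3230 m/s.
= 24.3230 ÷ 0.44704 = 54.409 mph.

Initial speed ≈ 54.4 mph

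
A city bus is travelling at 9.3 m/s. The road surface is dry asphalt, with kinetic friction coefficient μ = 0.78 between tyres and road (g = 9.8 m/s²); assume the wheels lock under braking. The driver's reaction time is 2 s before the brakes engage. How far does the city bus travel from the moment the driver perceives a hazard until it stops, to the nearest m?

Total stopping distance ≈ 24 m

a = μg = 0.78 × 9.8 = 7.644 m/s².
Reaction distance = v·t_r = 9.3000 × 2 = 18.600 m.
Braking distance = v²/(2a) = 9.3000² / (2 × 7.644) = 86.490 / 15.288 = 5.657 m.
Total = 18.600 + 5.657 = 24.257 m.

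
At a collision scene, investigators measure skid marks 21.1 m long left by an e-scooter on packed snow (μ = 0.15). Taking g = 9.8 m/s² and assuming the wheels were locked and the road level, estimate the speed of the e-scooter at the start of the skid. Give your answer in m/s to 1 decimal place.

Initial speed ≈ 7.9 m/s

Deceleration a = μg = 0.15 × 9.8 = 1.470 m/s².
v = √(2a·d) = √(2 × 1.470 × 21.1) = √62.034 = 7.8762 m/s.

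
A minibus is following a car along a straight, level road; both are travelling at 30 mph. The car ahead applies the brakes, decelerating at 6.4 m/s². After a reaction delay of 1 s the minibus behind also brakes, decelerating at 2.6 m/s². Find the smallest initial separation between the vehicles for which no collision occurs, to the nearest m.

Minimum gap ≈ 34 m

30 mph × 0.44704 = 13.4112 m/s.
Leader travels v²/(2a_L) = 179.860 / 12.800 = 14.052 m before stopping.
Follower covers v·t_r = 13.4112 × 1 = 13.411 m while reacting, then v²/(2a_F) = 179.860 / 5.200 = 34.588 m while braking, for a total of 13.411 + 34.588 = 47.999 m.
Since a_F ≤ a_L and the follower starts braking later, the follower is never slower than the leader, so the closest approach is when both have stopped.
Minimum gap = 47.999 − 14.052 = 33.947 m.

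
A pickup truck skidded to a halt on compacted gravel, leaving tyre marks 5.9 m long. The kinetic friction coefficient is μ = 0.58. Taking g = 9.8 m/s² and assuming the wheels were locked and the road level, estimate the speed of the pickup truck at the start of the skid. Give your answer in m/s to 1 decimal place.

Deceleration a = μg = 0.58 × 9.8 = 5.684 m/s².
v = √(2a·d) = √(2 × 5.684 × 5.9) = √67.071 = 8.1897 m/s.

Initial speed ≈ 8.2 m/s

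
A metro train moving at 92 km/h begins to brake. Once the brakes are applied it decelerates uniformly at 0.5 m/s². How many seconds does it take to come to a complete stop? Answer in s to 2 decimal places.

Braking time ≈ 51.11 s

92 km/h ÷ 3.6 = 25.5556 m/s.
Braking time = v/a = 25.5556 / 0.500 = 51.111 s.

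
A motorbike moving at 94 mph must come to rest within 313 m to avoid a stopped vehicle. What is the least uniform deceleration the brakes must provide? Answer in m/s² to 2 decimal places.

Required deceleration ≈ 2.82 m/s²

94 mph × 0.44704 = 42.0218 m/s.
v² = 2a·d ⇒ a = v²/(2d) = 42.0218² / (2 × 313.000) = 1765.832 / 626.000 = 2.8208 m/s².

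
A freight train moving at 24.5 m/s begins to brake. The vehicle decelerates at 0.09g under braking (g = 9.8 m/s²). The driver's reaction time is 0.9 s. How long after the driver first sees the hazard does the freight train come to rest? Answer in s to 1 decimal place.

Total time ≈ 28.7 s

a = 0.09 × 9.8 = 0.882 m/s².
Braking time = v/a = 24.5000 / 0.882 = 27.778 s.
Total = 0.9 + 27.778 = 28.678 s.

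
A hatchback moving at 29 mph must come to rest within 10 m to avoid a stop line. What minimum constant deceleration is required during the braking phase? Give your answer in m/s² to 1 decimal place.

29 mph × 0.44704 = 12.9642 m/s.
v² = 2a·d ⇒ a = v²/(2d) = 12.9642² / (2 × 10.000) = 168.070 / 20.000 = 8.4035 m/s².

Required deceleration ≈ 8.4 m/s²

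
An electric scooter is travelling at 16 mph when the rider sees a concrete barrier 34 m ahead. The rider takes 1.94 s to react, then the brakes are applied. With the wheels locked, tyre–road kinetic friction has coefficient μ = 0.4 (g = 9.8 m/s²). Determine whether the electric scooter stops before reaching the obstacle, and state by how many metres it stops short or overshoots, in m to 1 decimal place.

16 mph × 0.44704 = 7.1526 m/s.
a = μg = 0.4 × 9.8 = 3.920 m/s².
Reaction distance = 7.1526 × 1.94 = 13.876 m.
Braking distance = v²/(2a) = 51.160 / 7.840 = 6.526 m.
Total stopping distance = 13.876 + 6.526 = 20.402 m, vs 34 m available — it stops with 34 − 20.402 = 13.598 m to spare.

Yes — it stops 13.6 m short of the obstacle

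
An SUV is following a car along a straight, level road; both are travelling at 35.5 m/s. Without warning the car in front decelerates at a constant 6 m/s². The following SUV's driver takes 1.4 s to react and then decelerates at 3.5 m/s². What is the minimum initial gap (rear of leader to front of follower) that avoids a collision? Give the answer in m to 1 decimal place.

Minimum gap ≈ 124.7 m

Leader travels v²/(2a_L) = 1260.250 / 12.000 = 105.021 m before stopping.
Follower covers v·t_r = 35.5000 × 1.4 = 49.700 m while reacting, then v²/(2a_F) = 1260.250 / 7.000 = 180.036 m while braking, for a total of 49.700 + 180.036 = 229.736 m.
Since a_F ≤ a_L and the follower starts braking later, the follower is never slower than the leader, so the closest approach is when both have stopped.
Minimum gap = 229.736 − 105.021 = 124.715 m.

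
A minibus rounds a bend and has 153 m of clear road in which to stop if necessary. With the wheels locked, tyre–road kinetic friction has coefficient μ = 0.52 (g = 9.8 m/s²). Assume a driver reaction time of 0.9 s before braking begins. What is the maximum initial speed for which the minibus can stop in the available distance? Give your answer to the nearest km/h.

Maximum speed ≈ 127 km/h

a = μg = 0.52 × 9.8 = 5.096 m/s².
Stopping distance: v·t_r + v²/(2a) = 153 with t_r = 0.9 s and a = 5.096 m/s².
So v² + 9.173 v − 1559.38 = 0.
Positive root: v = −a·t_r + √((a·t_r)² + 2a·d) = −4.586 + √(21.031 + 1559.38) = 35.1684 m/s.
35.1684 m/s × 3.6 = 126.606 km/h.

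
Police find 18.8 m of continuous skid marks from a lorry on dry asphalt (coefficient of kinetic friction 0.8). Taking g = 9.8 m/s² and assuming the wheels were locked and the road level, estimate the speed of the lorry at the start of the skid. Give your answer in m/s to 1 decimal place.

Deceleration a = μg = 0.8 × 9.8 = 7.840 m/s².
v = √(2a·d) = √(2 × 7.840 × 18.8) = √294.784 = 17.1693 m/s.

Initial speed ≈ 17.2 m/s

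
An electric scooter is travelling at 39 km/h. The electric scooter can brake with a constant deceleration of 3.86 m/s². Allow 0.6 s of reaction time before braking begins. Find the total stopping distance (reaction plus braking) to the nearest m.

Total stopping distance ≈ 22 m

39 km/h ÷ 3.6 = 10.8333 m/s.
Reaction distance = v·t_r = 10.8333 × 0.6 = 6.500 m.
Braking distance = v²/(2a) = 10.8333² / (2 × 3.860) = 117.360 / 7.720 = 15.202 m.
Total = 6.500 + 15.202 = 21.702 m.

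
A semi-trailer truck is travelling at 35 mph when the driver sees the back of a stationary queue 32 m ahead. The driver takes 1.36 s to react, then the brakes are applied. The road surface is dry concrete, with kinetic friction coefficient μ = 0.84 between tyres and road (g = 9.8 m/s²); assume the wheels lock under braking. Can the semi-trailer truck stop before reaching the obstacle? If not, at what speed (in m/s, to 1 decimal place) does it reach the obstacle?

35 mph × 0.44704 = 15.6464 m/s.
a = μg = 0.84 × 9.8 = 8.232 m/s².
Reaction distance = 15.6464 × 1.36 = 21.279 m.
Braking distance needed to stop: v²/(2a) = 244.810 / 16.464 = 14.869 m, so total needed = 21.279 + 14.869 = 36.148 m > 32 m — it cannot stop.
Distance remaining when braking begins: 32 − 21.279 = 10.721 m.
v² = v₀² − 2a·d = 244.810 − 2 × 8.232 × 10.721 = 68.299 m²/s².
v = √68.299 = 8.264 m/s.

No — it strikes the obstacle at 8.3 m/s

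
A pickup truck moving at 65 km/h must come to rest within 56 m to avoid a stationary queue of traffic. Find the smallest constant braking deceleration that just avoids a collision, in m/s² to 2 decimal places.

Required deceleration ≈ 2.91 m/s²

65 km/h ÷ 3.6 = 18.0556 m/s.
v² = 2a·d ⇒ a = v²/(2d) = 18.0556² / (2 × 56.000) = 326.005 / 112.000 = 2.9108 m/s².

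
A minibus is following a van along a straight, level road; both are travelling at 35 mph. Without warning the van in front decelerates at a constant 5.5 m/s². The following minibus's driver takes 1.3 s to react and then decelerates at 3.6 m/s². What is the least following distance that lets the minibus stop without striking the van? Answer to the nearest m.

Minimum gap ≈ 32 m

35 mph × 0.44704 = 15.6464 m/s.
Leader travels v²/(2a_L) = 244.810 / 11.000 = 22.255 m before stopping.
Follower covers v·t_r = 15.6464 × 1.3 = 20.340 m while reacting, then v²/(2a_F) = 244.810 / 7.200 = 34.001 m while braking, for a total of 20.340 + 34.001 = 54.341 m.
Since a_F ≤ a_L and the follower starts braking later, the follower is never slower than the leader, so the closest approach is when both have stopped.
Minimum gap = 54.341 − 22.255 = 32.086 m.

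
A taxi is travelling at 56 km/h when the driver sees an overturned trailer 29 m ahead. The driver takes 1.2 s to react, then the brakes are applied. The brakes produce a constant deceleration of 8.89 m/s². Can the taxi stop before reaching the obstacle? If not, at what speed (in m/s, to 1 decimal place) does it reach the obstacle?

No — it strikes the obstacle at 7.6 m/s

56 km/h ÷ 3.6 = 15.5556 m/s.
Reaction distance = 15.5556 × 1.2 = 18.667 m.
Braking distance needed to stop: v²/(2a) = 241.977 / 17.780 = 13.610 m, so total needed = 18.667 + 13.610 = 32.277 m > 29 m — it cannot stop.
Distance remaining when braking begins: 29 − 18.667 = 10.333 m.
v² = v₀² − 2a·d = 241.977 − 2 × 8.890 × 10.333 = 58.256 m²/s².
v = √58.256 = 7.633 m/s.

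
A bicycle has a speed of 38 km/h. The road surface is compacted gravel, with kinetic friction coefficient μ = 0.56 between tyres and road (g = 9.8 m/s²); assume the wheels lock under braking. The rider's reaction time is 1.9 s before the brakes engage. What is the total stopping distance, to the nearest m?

Total stopping distance ≈ 30 m

38 km/h ÷ 3.6 = 10.5556 m/s.
a = μg = 0.56 × 9.8 = 5.488 m/s².
Reaction distance = v·t_r = 10.5556 × 1.9 = 20.056 m.
Braking distance = v²/(2a) = 10.5556² / (2 × 5.488) = 111.421 / 10.976 = 10.151 m.
Total = 20.056 + 10.151 = 30.207 m.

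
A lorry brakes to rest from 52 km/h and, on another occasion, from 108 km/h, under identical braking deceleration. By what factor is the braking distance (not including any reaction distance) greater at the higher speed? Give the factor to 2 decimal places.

Braking distance d = v²/(2a), so with a fixed, d ∝ v².
Factor = (108/52)² = 2.0769² = 4.3135.

Factor ≈ 4.31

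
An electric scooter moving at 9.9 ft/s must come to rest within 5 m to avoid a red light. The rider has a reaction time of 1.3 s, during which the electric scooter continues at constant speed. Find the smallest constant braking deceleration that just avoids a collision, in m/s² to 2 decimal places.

9.9 ft/s × 0.3048 = 3.0175 m/s.
Distance covered during reaction = 3.0175 × 1.3 = 3.923 m.
Distance available for braking: 5 − 3.923 = 1.077 m.
v² = 2a·d ⇒ a = v²/(2d) = 3.0175² / (2 × 1.077) = 9.105 / 2.154 = 4.2270 m/s².

Required deceleration ≈ 4.23 m/s²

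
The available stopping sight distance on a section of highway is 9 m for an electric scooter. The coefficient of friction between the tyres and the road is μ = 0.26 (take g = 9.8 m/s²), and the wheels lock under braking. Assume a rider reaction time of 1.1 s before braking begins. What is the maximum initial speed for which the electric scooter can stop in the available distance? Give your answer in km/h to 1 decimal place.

a = μg = 0.26 × 9.8 = 2.548 m/s².
Stopping distance: v·t_r + v²/(2a) = 9 with t_r = 1.1 s and a = 2.548 m/s².
So v² + 5.606 v − 45.86 = 0.
Positive root: v = −a·t_r + √((a·t_r)² + 2a·d) = −2.803 + √(7.857 + 45.86) = 4.5262 m/s.
4.5262 m/s × 3.6 = 16.294 km/h.

Maximum speed ≈ 16.3 km/h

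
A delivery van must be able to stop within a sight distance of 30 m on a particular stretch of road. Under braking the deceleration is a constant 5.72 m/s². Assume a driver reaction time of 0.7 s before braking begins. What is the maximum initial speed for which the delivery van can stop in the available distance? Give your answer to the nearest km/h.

Stopping distance: v·t_r + v²/(2a) = 30 with t_r = 0.7 s and a = 5.720 m/s².
So v² + 8.008 v − 343.20 = 0.
Positive root: v = −a·t_r + √((a·t_r)² + 2a·d) = −4.004 + √(16.032 + 343.20) = 14.9494 m/s.
14.9494 m/s × 3.6 = 53.818 km/h.

Maximum speed ≈ 54 km/h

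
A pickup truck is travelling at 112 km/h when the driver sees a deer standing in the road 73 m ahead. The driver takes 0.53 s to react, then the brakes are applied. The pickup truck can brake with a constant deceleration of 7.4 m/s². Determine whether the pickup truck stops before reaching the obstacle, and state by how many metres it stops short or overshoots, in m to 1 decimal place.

112 km/h ÷ 3.6 = 31.1111 m/s.
Reaction distance = 31.1111 × 0.53 = 16.489 m.
Braking distance = v²/(2a) = 967.901 / 14.800 = 65.399 m.
Total stopping distance = 16.489 + 65.399 = 81.888 m, vs 73 m available — it cannot stop in time and overshoots by 81.888 − 73 = 8.888 m.

No — it overshoots by 8.9 m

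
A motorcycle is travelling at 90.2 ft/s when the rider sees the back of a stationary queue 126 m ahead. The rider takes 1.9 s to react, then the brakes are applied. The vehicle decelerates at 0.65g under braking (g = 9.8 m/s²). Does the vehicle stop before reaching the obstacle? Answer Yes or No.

90.2 ft/s × 0.3048 = 27.4930 m/s.
a = 0.65 × 9.8 = 6.370 m/s².
Reaction distance = 27.4930 × 1.9 = 52.237 m.
Braking distance = v²/(2a) = 755.865 / 12.740 = 59.330 m.
Total stopping distance = 52.237 + 59.330 = 111.567 m, vs 126 m available — it stops with 126 − 111.567 = 14.433 m to spare.

Yes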